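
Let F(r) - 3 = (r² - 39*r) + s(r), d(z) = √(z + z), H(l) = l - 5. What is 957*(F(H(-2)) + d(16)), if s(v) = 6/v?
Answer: 2171433/7 + 3828*√2 ≈ 3.1562e+5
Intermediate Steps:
H(l) = -5 + l
d(z) = √2*√z (d(z) = √(2*z) = √2*√z)
F(r) = 3 + r² - 39*r + 6/r (F(r) = 3 + ((r² - 39*r) + 6/r) = 3 + (r² - 39*r + 6/r) = 3 + r² - 39*r + 6/r)
957*(F(H(-2)) + d(16)) = 957*((3 + (-5 - 2)² - 39*(-5 - 2) + 6/(-5 - 2)) + √2*√16) = 957*((3 + (-7)² - 39*(-7) + 6/(-7)) + √2*4) = 957*((3 + 49 + 273 + 6*(-⅐)) + 4*√2) = 957*((3 + 49 + 273 - 6/7) + 4*√2) = 957*(2269/7 + 4*√2) = 2171433/7 + 3828*√2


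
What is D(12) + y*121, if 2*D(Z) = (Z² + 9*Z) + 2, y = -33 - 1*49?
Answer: -9795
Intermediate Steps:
y = -82 (y = -33 - 49 = -82)
D(Z) = 1 + Z²/2 + 9*Z/2 (D(Z) = ((Z² + 9*Z) + 2)/2 = (2 + Z² + 9*Z)/2 = 1 + Z²/2 + 9*Z/2)
D(12) + y*121 = (1 + (½)*12² + (9/2)*12) - 82*121 = (1 + (½)*144 + 54) - 9922 = (1 + 72 + 54) - 9922 = 127 - 9922 = -9795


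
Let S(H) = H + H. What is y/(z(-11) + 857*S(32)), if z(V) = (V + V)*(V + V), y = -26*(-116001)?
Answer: 167557/3074 ≈ 54.508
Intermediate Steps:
y = 3016026
z(V) = 4*V² (z(V) = (2*V)*(2*V) = 4*V²)
S(H) = 2*H
y/(z(-11) + 857*S(32)) = 3016026/(4*(-11)² + 857*(2*32)) = 3016026/(4*121 + 857*64) = 3016026/(484 + 54848) = 3016026/55332 = 3016026*(1/55332) = 167557/3074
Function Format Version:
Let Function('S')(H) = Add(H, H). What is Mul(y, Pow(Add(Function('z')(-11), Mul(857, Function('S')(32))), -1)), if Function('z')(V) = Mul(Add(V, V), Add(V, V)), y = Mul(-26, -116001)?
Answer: Rational(167557, 3074) ≈ 54.508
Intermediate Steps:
y = 3016026
Function('z')(V) = Mul(4, Pow(V, 2)) (Function('z')(V) = Mul(Mul(2, V), Mul(2, V)) = Mul(4, Pow(V, 2)))
Function('S')(H) = Mul(2, H)
Mul(y, Pow(Add(Function('z')(-11), Mul(857, Function('S')(32))), -1)) = Mul(3016026, Pow(Add(Mul(4, Pow(-11, 2)), Mul(857, Mul(2, 32))), -1)) = Mul(3016026, Pow(Add(Mul(4, 121), Mul(857, 64)), -1)) = Mul(3016026, Pow(Add(484, 54848), -1)) = Mul(3016026, Pow(55332, -1)) = Mul(3016026, Rational(1, 55332)) = Rational(167557, 3074)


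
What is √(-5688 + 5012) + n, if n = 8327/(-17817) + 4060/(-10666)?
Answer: -80576401/95018061 + 26*I ≈ -0.84801 + 26.0*I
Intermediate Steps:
n = -80576401/95018061 (n = 8327*(-1/17817) + 4060*(-1/10666) = -8327/17817 - 2030/5333 = -80576401/95018061 ≈ -0.84801)
√(-5688 + 5012) + n = √(-5688 + 5012) - 80576401/95018061 = √(-676) - 80576401/95018061 = 26*I - 80576401/95018061 = -80576401/95018061 + 26*I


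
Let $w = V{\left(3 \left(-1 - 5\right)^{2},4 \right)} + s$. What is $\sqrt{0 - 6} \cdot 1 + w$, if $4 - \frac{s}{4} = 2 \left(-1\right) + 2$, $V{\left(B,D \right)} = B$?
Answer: $124 + i \sqrt{6} \approx 124.0 + 2.4495 i$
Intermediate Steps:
$s = 16$ ($s = 16 - 4 \left(2 \left(-1\right) + 2\right) = 16 - 4 \left(-2 + 2\right) = 16 - 0 = 16 + 0 = 16$)
$w = 124$ ($w = 3 \left(-1 - 5\right)^{2} + 16 = 3 \left(-6\right)^{2} + 16 = 3 \cdot 36 + 16 = 108 + 16 = 124$)
$\sqrt{0 - 6} \cdot 1 + w = \sqrt{0 - 6} \cdot 1 + 124 = \sqrt{-6} \cdot 1 + 124 = i \sqrt{6} \cdot 1 + 124 = i \sqrt{6} + 124 = 124 + i \sqrt{6}$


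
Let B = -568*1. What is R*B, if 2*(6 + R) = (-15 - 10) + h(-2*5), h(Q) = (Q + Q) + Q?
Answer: 19028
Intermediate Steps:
h(Q) = 3*Q (h(Q) = 2*Q + Q = 3*Q)
R = -67/2 (R = -6 + ((-15 - 10) + 3*(-2*5))/2 = -6 + (-25 + 3*(-10))/2 = -6 + (-25 - 30)/2 = -6 + (½)*(-55) = -6 - 55/2 = -67/2 ≈ -33.500)
B = -568
R*B = -67/2*(-568) = 19028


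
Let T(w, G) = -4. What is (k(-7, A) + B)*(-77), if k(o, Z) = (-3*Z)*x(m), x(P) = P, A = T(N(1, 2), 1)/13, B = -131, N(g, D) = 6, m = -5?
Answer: 135751/13 ≈ 10442.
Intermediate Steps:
A = -4/13 ≈ -0.30769
k(o, Z) = 15*Z (k(o, Z) = -3*Z*(-5) = 15*Z)
(k(-7, A) + B)*(-77) = (15*(-4/13) - 131)*(-77) = (-60/13 - 131)*(-77) = -1763/13*(-77) = 135751/13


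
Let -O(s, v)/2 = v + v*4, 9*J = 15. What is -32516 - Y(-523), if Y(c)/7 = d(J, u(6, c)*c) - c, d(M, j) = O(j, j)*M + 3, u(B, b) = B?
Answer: -402298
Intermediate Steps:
J = 5/3 (J = (⅑)*15 = 5/3 ≈ 1.6667)
O(s, v) = -10*v (O(s, v) = -2*(v + v*4) = -2*(v + 4*v) = -10*v)
d(M, j) = 3 - 10*M*j (d(M, j) = (-10*j)*M + 3 = -10*M*j + 3 = 3 - 10*M*j)
Y(c) = 21 - 707*c (Y(c) = 7*((3 - 10*5/3*6*c) - c) = 7*((3 - 100*c) - c) = 7*(3 - 101*c) = 21 - 707*c)
-32516 - Y(-523) = -32516 - (21 - 707*(-523)) = -32516 - (21 + 369761) = -32516 - 1*369782 = -32516 - 369782 = -402298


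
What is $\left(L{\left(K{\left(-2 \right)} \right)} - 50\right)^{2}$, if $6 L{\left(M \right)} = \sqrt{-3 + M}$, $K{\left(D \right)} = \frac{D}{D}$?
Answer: $\frac{\left(300 - i \sqrt{2}\right)^{2}}{36} \approx 2499.9 - 23.57 i$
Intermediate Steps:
$K{\left(D \right)} = 1$
$L{\left(M \right)} = \frac{\sqrt{-3 + M}}{6}$
$\left(L{\left(K{\left(-2 \right)} \right)} - 50\right)^{2} = \left(\frac{\sqrt{-3 + 1}}{6} - 50\right)^{2} = \left(\frac{\sqrt{-2}}{6} - 50\right)^{2} = \left(\frac{i \sqrt{2}}{6} - 50\right)^{2} = \left(-50 + \frac{i \sqrt{2}}{6}\right)^{2}$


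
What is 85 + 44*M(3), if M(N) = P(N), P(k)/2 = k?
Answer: 349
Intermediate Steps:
P(k) = 2*k
M(N) = 2*N
85 + 44*M(3) = 85 + 44*(2*3) = 85 + 44*6 = 85 + 264 = 349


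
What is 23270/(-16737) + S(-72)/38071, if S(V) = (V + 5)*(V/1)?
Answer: -805172882/637194327 ≈ -1.2636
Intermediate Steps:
S(V) = V*(5 + V) (S(V) = (5 + V)*(V*1) = (5 + V)*V = V*(5 + V))
23270/(-16737) + S(-72)/38071 = 23270/(-16737) - 72*(5 - 72)/38071 = 23270*(-1/16737) - 72*(-67)*(1/38071) = -23270/16737 + 4824*(1/38071) = -23270/16737 + 4824/38071 = -805172882/637194327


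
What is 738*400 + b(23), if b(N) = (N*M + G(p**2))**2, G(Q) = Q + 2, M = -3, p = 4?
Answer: 297801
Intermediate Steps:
G(Q) = 2 + Q
b(N) = (18 - 3*N)**2 (b(N) = (N*(-3) + (2 + 4**2))**2 = (-3*N + (2 + 16))**2 = (-3*N + 18)**2 = (18 - 3*N)**2)
738*400 + b(23) = 738*400 + 9*(6 - 1*23)**2 = 295200 + 9*(6 - 23)**2 = 295200 + 9*(-17)**2 = 295200 + 9*289 = 295200 + 2601 = 297801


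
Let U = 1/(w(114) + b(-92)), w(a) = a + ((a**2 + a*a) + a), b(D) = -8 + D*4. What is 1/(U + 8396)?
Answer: 25844/216986225 ≈ 0.00011910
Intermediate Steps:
b(D) = -8 + 4*D
w(a) = 2*a + 2*a**2 (w(a) = a + ((a**2 + a**2) + a) = a + (2*a**2 + a) = a + (a + 2*a**2) = 2*a + 2*a**2)
U = 1/25844 (U = 1/(2*114*(1 + 114) + (-8 + 4*(-92))) = 1/(2*114*115 + (-8 - 368)) = 1/(26220 - 376) = 1/25844 ≈ 3.8694e-5)
1/(U + 8396) = 1/(1/25844 + 8396) = 1/(216986225/25844) = 25844/216986225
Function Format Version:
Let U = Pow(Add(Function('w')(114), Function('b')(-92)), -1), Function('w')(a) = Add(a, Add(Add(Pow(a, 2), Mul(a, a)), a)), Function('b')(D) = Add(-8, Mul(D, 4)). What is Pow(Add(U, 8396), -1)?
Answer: Rational(25844, 216986225) ≈ 0.00011910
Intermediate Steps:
Function('b')(D) = Add(-8, Mul(4, D))
Function('w')(a) = Add(Mul(2, a), Mul(2, Pow(a, 2))) (Function('w')(a) = Add(a, Add(Add(Pow(a, 2), Pow(a, 2)), a)) = Add(a, Add(Mul(2, Pow(a, 2)), a)) = Add(a, Add(a, Mul(2, Pow(a, 2)))) = Add(Mul(2, a), Mul(2, Pow(a, 2))))
U = Rational(1, 25844) (U = Pow(Add(Mul(2, 114, Add(1, 114)), Add(-8, Mul(4, -92))), -1) = Pow(Add(Mul(2, 114, 115), Add(-8, -368)), -1) = Pow(Add(26220, -376), -1) = Pow(25844, -1) = Rational(1, 25844) ≈ 3.8694e-5)
Pow(Add(U, 8396), -1) = Pow(Add(Rational(1, 25844), 8396), -1) = Pow(Rational(216986225, 25844), -1) = Rational(25844, 216986225)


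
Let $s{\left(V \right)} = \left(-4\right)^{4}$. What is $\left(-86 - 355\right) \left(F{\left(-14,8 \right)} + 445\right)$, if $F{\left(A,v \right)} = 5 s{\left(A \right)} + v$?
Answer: $-764253$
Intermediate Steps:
$s{\left(V \right)} = 256$
$F{\left(A,v \right)} = 1280 + v$ ($F{\left(A,v \right)} = 5 \cdot 256 + v = 1280 + v$)
$\left(-86 - 355\right) \left(F{\left(-14,8 \right)} + 445\right) = \left(-86 - 355\right) \left(\left(1280 + 8\right) + 445\right) = - 441 \left(1288 + 445\right) = \left(-441\right) 1733 = -764253$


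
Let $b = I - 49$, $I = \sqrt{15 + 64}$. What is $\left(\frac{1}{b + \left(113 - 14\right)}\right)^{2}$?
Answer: $\frac{1}{\left(50 + \sqrt{79}\right)^{2}} \approx 0.00028837$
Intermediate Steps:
$I = \sqrt{79} \approx 8.8882$
$b = -49 + \sqrt{79}$ ($b = \sqrt{79} - 49 = -49 + \sqrt{79} \approx -40.112$)
$\left(\frac{1}{b + \left(113 - 14\right)}\right)^{2} = \left(\frac{1}{\left(-49 + \sqrt{79}\right) + \left(113 - 14\right)}\right)^{2} = \left(\frac{1}{\left(-49 + \sqrt{79}\right) + 99}\right)^{2} = \left(\frac{1}{50 + \sqrt{79}}\right)^{2} = \frac{1}{\left(50 + \sqrt{79}\right)^{2}}$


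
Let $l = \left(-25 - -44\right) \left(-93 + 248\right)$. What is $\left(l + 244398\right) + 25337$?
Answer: $272680$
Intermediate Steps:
$l = 2945$ ($l = \left(-25 + 44\right) 155 = 19 \cdot 155 = 2945$)
$\left(l + 244398\right) + 25337 = \left(2945 + 244398\right) + 25337 = 247343 + 25337 = 272680$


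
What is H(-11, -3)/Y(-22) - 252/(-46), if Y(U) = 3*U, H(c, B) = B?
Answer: 2795/506 ≈ 5.5237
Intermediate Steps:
H(-11, -3)/Y(-22) - 252/(-46) = -3/(3*(-22)) - 252/(-46) = -3/(-66) - 252*(-1/46) = -3*(-1/66) + 126/23 = 1/22 + 126/23 = 2795/506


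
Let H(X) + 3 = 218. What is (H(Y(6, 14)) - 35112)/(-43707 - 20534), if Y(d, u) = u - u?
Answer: 34897/64241 ≈ 0.54322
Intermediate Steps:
Y(d, u) = 0
H(X) = 215 (H(X) = -3 + 218 = 215)
(H(Y(6, 14)) - 35112)/(-43707 - 20534) = (215 - 35112)/(-43707 - 20534) = -34897/(-64241) = -34897*(-1/64241) = 34897/64241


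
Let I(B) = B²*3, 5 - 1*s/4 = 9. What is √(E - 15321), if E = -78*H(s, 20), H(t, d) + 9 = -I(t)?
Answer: √45285 ≈ 212.80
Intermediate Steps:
s = -16 (s = 20 - 4*9 = 20 - 36 = -16)
I(B) = 3*B²
H(t, d) = -9 - 3*t²
E = 60606 (E = -78*(-9 - 3*(-16)²) = -78*(-9 - 3*256) = -78*(-9 - 768) = -78*(-777) = 60606)
√(E - 15321) = √(60606 - 15321) = √45285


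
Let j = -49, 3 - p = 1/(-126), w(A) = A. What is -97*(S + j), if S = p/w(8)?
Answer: 4754261/1008 ≈ 4716.5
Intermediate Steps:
p = 379/126 (p = 3 - 1/(-126) = 3 - 1*(-1/126) = 3 + 1/126 = 379/126 ≈ 3.0079)
S = 379/1008 (S = (379/126)/8 = (379/126)*(⅛) = 379/1008 ≈ 0.37599)
-97*(S + j) = -97*(379/1008 - 49) = -97*(-49013/1008) = 4754261/1008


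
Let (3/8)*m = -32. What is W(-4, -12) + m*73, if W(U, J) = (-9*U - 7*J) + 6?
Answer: -18310/3 ≈ -6103.3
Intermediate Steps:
m = -256/3 (m = (8/3)*(-32) = -256/3 ≈ -85.333)
W(U, J) = 6 - 9*U - 7*J
W(-4, -12) + m*73 = (6 - 9*(-4) - 7*(-12)) - 256/3*73 = (6 + 36 + 84) - 18688/3 = 126 - 18688/3 = -18310/3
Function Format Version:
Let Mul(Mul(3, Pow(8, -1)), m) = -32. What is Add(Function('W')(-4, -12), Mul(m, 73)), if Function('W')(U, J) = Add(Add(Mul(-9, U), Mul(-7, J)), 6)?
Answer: Rational(-18310, 3) ≈ -6103.3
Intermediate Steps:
m = Rational(-256, 3) (m = Mul(Rational(8, 3), -32) = Rational(-256, 3) ≈ -85.333)
Function('W')(U, J) = Add(6, Mul(-9, U), Mul(-7, J))
Add(Function('W')(-4, -12), Mul(m, 73)) = Add(Add(6, Mul(-9, -4), Mul(-7, -12)), Mul(Rational(-256, 3), 73)) = Add(Add(6, 36, 84), Rational(-18688, 3)) = Add(126, Rational(-18688, 3)) = Rational(-18310, 3)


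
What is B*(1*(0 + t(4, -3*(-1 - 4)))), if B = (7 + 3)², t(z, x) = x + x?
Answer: 3000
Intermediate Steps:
t(z, x) = 2*x
B = 100 (B = 10² = 100)
B*(1*(0 + t(4, -3*(-1 - 4)))) = 100*(1*(0 + 2*(-3*(-1 - 4)))) = 100*(1*(0 + 2*(-3*(-5)))) = 100*(1*(0 + 2*15)) = 100*(1*(0 + 30)) = 100*(1*30) = 100*30 = 3000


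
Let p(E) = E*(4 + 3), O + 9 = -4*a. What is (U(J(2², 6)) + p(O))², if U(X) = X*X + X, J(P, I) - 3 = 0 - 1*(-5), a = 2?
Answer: 2209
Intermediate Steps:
O = -17 (O = -9 - 4*2 = -9 - 8 = -17)
J(P, I) = 8 (J(P, I) = 3 + (0 - 1*(-5)) = 3 + (0 + 5) = 3 + 5 = 8)
p(E) = 7*E (p(E) = E*7 = 7*E)
U(X) = X + X² (U(X) = X² + X = X + X²)
(U(J(2², 6)) + p(O))² = (8*(1 + 8) + 7*(-17))² = (8*9 - 119)² = (72 - 119)² = (-47)² = 2209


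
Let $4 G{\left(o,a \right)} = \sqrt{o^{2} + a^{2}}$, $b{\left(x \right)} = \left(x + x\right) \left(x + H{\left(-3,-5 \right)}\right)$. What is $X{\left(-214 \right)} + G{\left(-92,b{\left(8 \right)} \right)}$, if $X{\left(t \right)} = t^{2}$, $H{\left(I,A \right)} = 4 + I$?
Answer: $45796 + 5 \sqrt{73} \approx 45839.0$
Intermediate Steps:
$b{\left(x \right)} = 2 x \left(1 + x\right)$ ($b{\left(x \right)} = \left(x + x\right) \left(x + \left(4 - 3\right)\right) = 2 x \left(x + 1\right) = 2 x \left(1 + x\right)$)
$G{\left(o,a \right)} = \frac{\sqrt{a^{2} + o^{2}}}{4}$ ($G{\left(o,a \right)} = \frac{\sqrt{o^{2} + a^{2}}}{4} = \frac{\sqrt{a^{2} + o^{2}}}{4}$)
$X{\left(-214 \right)} + G{\left(-92,b{\left(8 \right)} \right)} = \left(-214\right)^{2} + \frac{\sqrt{\left(2 \cdot 8 \left(1 + 8\right)\right)^{2} + \left(-92\right)^{2}}}{4} = 45796 + \frac{\sqrt{\left(2 \cdot 8 \cdot 9\right)^{2} + 8464}}{4} = 45796 + \frac{\sqrt{144^{2} + 8464}}{4} = 45796 + \frac{\sqrt{20736 + 8464}}{4} = 45796 + \frac{\sqrt{29200}}{4} = 45796 + \frac{20 \sqrt{73}}{4} = 45796 + 5 \sqrt{73}$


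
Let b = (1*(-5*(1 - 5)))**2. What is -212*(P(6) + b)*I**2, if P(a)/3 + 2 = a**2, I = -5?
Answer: -2660600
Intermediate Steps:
P(a) = -6 + 3*a**2
b = 400 (b = (1*(-5*(-4)))**2 = (1*20)**2 = 20**2 = 400)
-212*(P(6) + b)*I**2 = -212*((-6 + 3*6**2) + 400)*(-5)**2 = -212*((-6 + 3*36) + 400)*25 = -212*((-6 + 108) + 400)*25 = -212*(102 + 400)*25 = -106424*25 = -212*12550 = -2660600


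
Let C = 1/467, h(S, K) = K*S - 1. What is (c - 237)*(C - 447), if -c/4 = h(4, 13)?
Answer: 92057868/467 ≈ 1.9713e+5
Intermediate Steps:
h(S, K) = -1 + K*S
C = 1/467 ≈ 0.0021413
c = -204 (c = -4*(-1 + 13*4) = -4*(-1 + 52) = -4*51 = -204)
(c - 237)*(C - 447) = (-204 - 237)*(1/467 - 447) = -441*(-208748/467) = 92057868/467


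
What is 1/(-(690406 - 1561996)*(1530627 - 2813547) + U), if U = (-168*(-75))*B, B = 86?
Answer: -1/1118179159200 ≈ -8.9431e-13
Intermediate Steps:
U = 1083600 (U = -168*(-75)*86 = 12600*86 = 1083600)
1/(-(690406 - 1561996)*(1530627 - 2813547) + U) = 1/(-(690406 - 1561996)*(1530627 - 2813547) + 1083600) = 1/(-(-871590)*(-1282920) + 1083600) = 1/(-1*1118180242800 + 1083600) = 1/(-1118180242800 + 1083600) = 1/(-1118179159200) = -1/1118179159200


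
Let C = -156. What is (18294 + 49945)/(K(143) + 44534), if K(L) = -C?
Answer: 68239/44690 ≈ 1.5269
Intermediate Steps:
K(L) = 156 (K(L) = -1*(-156) = 156)
(18294 + 49945)/(K(143) + 44534) = (18294 + 49945)/(156 + 44534) = 68239/44690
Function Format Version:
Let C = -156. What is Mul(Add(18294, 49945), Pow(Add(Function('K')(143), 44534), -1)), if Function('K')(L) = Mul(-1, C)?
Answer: Rational(68239, 44690) ≈ 1.5269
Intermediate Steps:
Function('K')(L) = 156 (Function('K')(L) = Mul(-1, -156) = 156)
Mul(Add(18294, 49945), Pow(Add(Function('K')(143), 44534), -1)) = Mul(Add(18294, 49945), Pow(Add(156, 44534), -1)) = Mul(68239, Pow(44690, -1)) = Mul(68239, Rational(1, 44690)) = Rational(68239, 44690)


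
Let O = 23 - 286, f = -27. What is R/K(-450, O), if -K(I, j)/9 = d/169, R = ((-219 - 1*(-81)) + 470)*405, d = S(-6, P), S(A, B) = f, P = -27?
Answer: 280540/3 ≈ 93513.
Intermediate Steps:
S(A, B) = -27
d = -27
O = -263
R = 134460 (R = ((-219 + 81) + 470)*405 = (-138 + 470)*405 = 332*405 = 134460)
K(I, j) = 243/169 (K(I, j) = -(-243)/169 = -9*(-27/169) = 243/169)
R/K(-450, O) = 134460/(243/169) = 134460*(169/243) = 280540/3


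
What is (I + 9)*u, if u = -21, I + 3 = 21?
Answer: -567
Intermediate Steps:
I = 18 (I = -3 + 21 = 18)
(I + 9)*u = (18 + 9)*(-21) = 27*(-21) = -567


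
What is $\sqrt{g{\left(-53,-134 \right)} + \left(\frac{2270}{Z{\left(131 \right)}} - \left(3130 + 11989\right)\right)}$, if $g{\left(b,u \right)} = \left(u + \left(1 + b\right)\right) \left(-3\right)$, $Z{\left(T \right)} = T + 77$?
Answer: $\frac{i \sqrt{39343434}}{52} \approx 120.62 i$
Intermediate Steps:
$Z{\left(T \right)} = 77 + T$
$g{\left(b,u \right)} = -3 - 3 b - 3 u$ ($g{\left(b,u \right)} = \left(1 + b + u\right) \left(-3\right) = -3 - 3 b - 3 u$)
$\sqrt{g{\left(-53,-134 \right)} + \left(\frac{2270}{Z{\left(131 \right)}} - \left(3130 + 11989\right)\right)} = \sqrt{\left(-3 - -159 - -402\right) + \left(\frac{2270}{77 + 131} - \left(3130 + 11989\right)\right)} = \sqrt{\left(-3 + 159 + 402\right) + \left(\frac{2270}{208} - 15119\right)} = \sqrt{558 + \left(2270 \cdot \frac{1}{208} - 15119\right)} = \sqrt{558 + \left(\frac{1135}{104} - 15119\right)} = \sqrt{558 - \frac{1571241}{104}} = \sqrt{- \frac{1513209}{104}} = \frac{i \sqrt{39343434}}{52}$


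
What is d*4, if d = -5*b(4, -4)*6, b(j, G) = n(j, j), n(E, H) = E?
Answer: -480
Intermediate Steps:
b(j, G) = j
d = -120 (d = -5*4*6 = -20*6 = -120)
d*4 = -120*4 = -480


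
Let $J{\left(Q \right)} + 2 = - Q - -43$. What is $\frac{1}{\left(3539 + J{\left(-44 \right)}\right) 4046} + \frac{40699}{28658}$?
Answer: $\frac{42625529911}{30014555088} \approx 1.4202$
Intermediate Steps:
$J{\left(Q \right)} = 41 - Q$ ($J{\left(Q \right)} = -2 - \left(-43 + Q\right) = 41 - Q$)
$\frac{1}{\left(3539 + J{\left(-44 \right)}\right) 4046} + \frac{40699}{28658} = \frac{1}{\left(3539 + \left(41 - -44\right)\right) 4046} + \frac{40699}{28658} = \frac{1}{3539 + \left(41 + 44\right)} \frac{1}{4046} + 40699 \cdot \frac{1}{28658} = \frac{1}{3539 + 85} \cdot \frac{1}{4046} + \frac{40699}{28658} = \frac{1}{3624} \cdot \frac{1}{4046} + \frac{40699}{28658} = \frac{1}{14662704} + \frac{40699}{28658} = \frac{42625529911}{30014555088}$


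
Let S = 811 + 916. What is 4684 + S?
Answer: 6411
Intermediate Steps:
S = 1727
4684 + S = 4684 + 1727 = 6411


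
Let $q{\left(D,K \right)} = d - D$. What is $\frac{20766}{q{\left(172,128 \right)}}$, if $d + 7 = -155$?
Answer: $- \frac{10383}{167} \approx -62.174$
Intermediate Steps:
$d = -162$ ($d = -7 - 155 = -162$)
$q{\left(D,K \right)} = -162 - D$
$\frac{20766}{q{\left(172,128 \right)}} = \frac{20766}{-162 - 172} = \frac{20766}{-334} = 20766 \left(- \frac{1}{334}\right) = - \frac{10383}{167}$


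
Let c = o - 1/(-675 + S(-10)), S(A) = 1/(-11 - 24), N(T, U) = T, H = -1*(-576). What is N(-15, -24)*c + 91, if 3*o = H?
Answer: -65893439/23626 ≈ -2789.0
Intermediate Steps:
H = 576
S(A) = -1/35 (S(A) = 1/(-35) = -1/35)
o = 192 (o = (⅓)*576 = 192)
c = 4536227/23626 (c = 192 - 1/(-675 - 1/35) = 192 - 1/(-23626/35) = 192 - 1*(-35/23626) = 192 + 35/23626 = 4536227/23626 ≈ 192.00)
N(-15, -24)*c + 91 = -15*4536227/23626 + 91 = -68043405/23626 + 91 = -65893439/23626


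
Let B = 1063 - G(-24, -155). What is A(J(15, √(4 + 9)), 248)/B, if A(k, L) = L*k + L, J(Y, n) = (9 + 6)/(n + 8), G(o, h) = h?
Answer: 2356/3451 - 620*√13/10353 ≈ 0.46678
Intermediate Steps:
J(Y, n) = 15/(8 + n)
A(k, L) = L + L*k
B = 1218 (B = 1063 - 1*(-155) = 1063 + 155 = 1218)
A(J(15, √(4 + 9)), 248)/B = (248*(1 + 15/(8 + √(4 + 9))))/1218 = (248*(1 + 15/(8 + √13)))*(1/1218) = (248 + 3720/(8 + √13))*(1/1218) = 124/609 + 620/(203*(8 + √13))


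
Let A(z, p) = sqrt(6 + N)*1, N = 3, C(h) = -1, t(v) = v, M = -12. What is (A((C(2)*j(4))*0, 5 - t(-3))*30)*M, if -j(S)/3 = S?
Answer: -1080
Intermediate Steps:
j(S) = -3*S
A(z, p) = 3 (A(z, p) = sqrt(6 + 3)*1 = sqrt(9)*1 = 3*1 = 3)
(A((C(2)*j(4))*0, 5 - t(-3))*30)*M = (3*30)*(-12) = 90*(-12) = -1080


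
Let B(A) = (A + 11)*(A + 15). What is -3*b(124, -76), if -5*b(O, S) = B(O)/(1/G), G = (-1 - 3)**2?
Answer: 180144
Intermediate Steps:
B(A) = (11 + A)*(15 + A)
G = 16 (G = (-4)**2 = 16)
b(O, S) = -528 - 416*O/5 - 16*O**2/5 (b(O, S) = -(165 + O**2 + 26*O)/(5*(1/16)) = -(165 + O**2 + 26*O)/(5*1/16) = -(165 + O**2 + 26*O)*16/5 = -(2640 + 16*O**2 + 416*O)/5 = -528 - 416*O/5 - 16*O**2/5)
-3*b(124, -76) = -3*(-528 - 416/5*124 - 16/5*124**2) = -3*(-528 - 51584/5 - 16/5*15376) = -3*(-528 - 51584/5 - 246016/5) = -3*(-60048) = 180144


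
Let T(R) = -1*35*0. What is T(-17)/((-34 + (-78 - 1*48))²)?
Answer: 0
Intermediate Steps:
T(R) = 0 (T(R) = -35*0 = 0)
T(-17)/((-34 + (-78 - 1*48))²) = 0/((-34 + (-78 - 1*48))²) = 0/((-34 + (-78 - 48))²) = 0/((-34 - 126)²) = 0/((-160)²) = 0/25600 = 0*(1/25600) = 0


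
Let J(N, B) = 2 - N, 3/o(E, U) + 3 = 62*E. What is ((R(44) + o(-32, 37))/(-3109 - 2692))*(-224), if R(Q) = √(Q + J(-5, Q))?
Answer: -672/11526587 + 224*√51/5801 ≈ 0.27570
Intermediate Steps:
o(E, U) = 3/(-3 + 62*E)
R(Q) = √(7 + Q) (R(Q) = √(Q + (2 - 1*(-5))) = √(Q + (2 + 5)) = √(Q + 7) = √(7 + Q))
((R(44) + o(-32, 37))/(-3109 - 2692))*(-224) = ((√(7 + 44) + 3/(-3 + 62*(-32)))/(-3109 - 2692))*(-224) = ((√51 + 3/(-3 - 1984))/(-5801))*(-224) = ((√51 + 3/(-1987))*(-1/5801))*(-224) = ((√51 + 3*(-1/1987))*(-1/5801))*(-224) = ((√51 - 3/1987)*(-1/5801))*(-224) = ((-3/1987 + √51)*(-1/5801))*(-224) = (3/11526587 - √51/5801)*(-224) = -672/11526587 + 224*√51/5801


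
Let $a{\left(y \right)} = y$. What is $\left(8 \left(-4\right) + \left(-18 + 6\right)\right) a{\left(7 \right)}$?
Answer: $-308$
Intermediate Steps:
$\left(8 \left(-4\right) + \left(-18 + 6\right)\right) a{\left(7 \right)} = \left(8 \left(-4\right) + \left(-18 + 6\right)\right) 7 = \left(-32 - 12\right) 7 = \left(-44\right) 7 = -308$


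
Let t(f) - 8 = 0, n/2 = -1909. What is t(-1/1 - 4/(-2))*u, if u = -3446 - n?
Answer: 2976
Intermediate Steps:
n = -3818 (n = 2*(-1909) = -3818)
t(f) = 8 (t(f) = 8 + 0 = 8)
u = 372 (u = -3446 - 1*(-3818) = -3446 + 3818 = 372)
t(-1/1 - 4/(-2))*u = 8*372 = 2976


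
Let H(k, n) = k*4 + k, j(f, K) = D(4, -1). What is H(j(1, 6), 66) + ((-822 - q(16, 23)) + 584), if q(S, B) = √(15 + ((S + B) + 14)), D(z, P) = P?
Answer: -243 - 2*√17 ≈ -251.25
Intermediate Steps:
q(S, B) = √(29 + B + S) (q(S, B) = √(15 + ((B + S) + 14)) = √(15 + (14 + B + S)) = √(29 + B + S))
j(f, K) = -1
H(k, n) = 5*k (H(k, n) = 4*k + k = 5*k)
H(j(1, 6), 66) + ((-822 - q(16, 23)) + 584) = 5*(-1) + ((-822 - √(29 + 23 + 16)) + 584) = -5 + ((-822 - √68) + 584) = -5 + ((-822 - 2*√17) + 584) = -5 + (-238 - 2*√17) = -243 - 2*√17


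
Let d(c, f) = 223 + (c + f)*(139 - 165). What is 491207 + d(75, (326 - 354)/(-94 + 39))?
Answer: 26920672/55 ≈ 4.8947e+5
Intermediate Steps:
d(c, f) = 223 - 26*c - 26*f (d(c, f) = 223 + (c + f)*(-26) = 223 + (-26*c - 26*f) = 223 - 26*c - 26*f)
491207 + d(75, (326 - 354)/(-94 + 39)) = 491207 + (223 - 26*75 - 26*(326 - 354)/(-94 + 39)) = 491207 + (223 - 1950 - (-728)/(-55)) = 491207 + (223 - 1950 - (-728)*(-1)/55) = 491207 + (223 - 1950 - 26*28/55) = 491207 + (223 - 1950 - 728/55) = 491207 - 95713/55 = 26920672/55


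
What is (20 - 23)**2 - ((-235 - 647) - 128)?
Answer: 1019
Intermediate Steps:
(20 - 23)**2 - ((-235 - 647) - 128) = (-3)**2 - (-882 - 128) = 9 - 1*(-1010) = 9 + 1010 = 1019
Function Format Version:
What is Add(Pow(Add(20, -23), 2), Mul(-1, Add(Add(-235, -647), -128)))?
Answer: 1019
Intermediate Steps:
Add(Pow(Add(20, -23), 2), Mul(-1, Add(Add(-235, -647), -128))) = Add(Pow(-3, 2), Mul(-1, Add(-882, -128))) = Add(9, Mul(-1, -1010)) = Add(9, 1010) = 1019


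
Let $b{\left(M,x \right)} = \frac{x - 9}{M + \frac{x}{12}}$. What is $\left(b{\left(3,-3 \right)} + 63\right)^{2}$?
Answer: $\frac{416025}{121} \approx 3438.2$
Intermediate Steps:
$b{\left(M,x \right)} = \frac{-9 + x}{M + \frac{x}{12}}$ ($b{\left(M,x \right)} = \frac{-9 + x}{M + x \frac{1}{12}} = \frac{-9 + x}{M + \frac{x}{12}}$)
$\left(b{\left(3,-3 \right)} + 63\right)^{2} = \left(\frac{12 \left(-9 - 3\right)}{-3 + 12 \cdot 3} + 63\right)^{2} = \left(12 \frac{1}{-3 + 36} \left(-12\right) + 63\right)^{2} = \left(12 \cdot \frac{1}{33} \left(-12\right) + 63\right)^{2} = \left(- \frac{48}{11} + 63\right)^{2} = \left(\frac{645}{11}\right)^{2} = \frac{416025}{121}$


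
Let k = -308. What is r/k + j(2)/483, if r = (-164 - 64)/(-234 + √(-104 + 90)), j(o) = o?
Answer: 142309/145496505 - 57*I*√14/4217290 ≈ 0.00097809 - 5.0571e-5*I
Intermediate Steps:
r = -228/(-234 + I*√14) (r = -228/(-234 + √(-14)) = -228/(-234 + I*√14) ≈ 0.97411 + 0.015576*I)
r/k + j(2)/483 = (26676/27385 + 114*I*√14/27385)/(-308) + 2/483 = (26676/27385 + 114*I*√14/27385)*(-1/308) + 2*(1/483) = (-6669/2108645 - 57*I*√14/4217290) + 2/483 = 142309/145496505 - 57*I*√14/4217290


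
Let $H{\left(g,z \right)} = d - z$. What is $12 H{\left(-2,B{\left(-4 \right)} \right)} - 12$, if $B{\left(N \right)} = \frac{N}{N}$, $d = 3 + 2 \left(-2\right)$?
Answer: $-36$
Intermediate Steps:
$d = -1$ ($d = 3 - 4 = -1$)
$B{\left(N \right)} = 1$
$H{\left(g,z \right)} = -1 - z$
$12 H{\left(-2,B{\left(-4 \right)} \right)} - 12 = 12 \left(-1 - 1\right) - 12 = 12 \left(-2\right) - 12 = -24 - 12 = -36$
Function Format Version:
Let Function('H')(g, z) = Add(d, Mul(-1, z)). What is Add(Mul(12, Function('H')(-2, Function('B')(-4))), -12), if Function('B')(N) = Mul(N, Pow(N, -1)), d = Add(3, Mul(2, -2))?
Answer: -36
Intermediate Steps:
d = -1 (d = Add(3, -4) = -1)
Function('B')(N) = 1
Function('H')(g, z) = Add(-1, Mul(-1, z))
Add(Mul(12, Function('H')(-2, Function('B')(-4))), -12) = Add(Mul(12, Add(-1, Mul(-1, 1))), -12) = Add(Mul(12, Add(-1, -1)), -12) = Add(Mul(12, -2), -12) = Add(-24, -12) = -36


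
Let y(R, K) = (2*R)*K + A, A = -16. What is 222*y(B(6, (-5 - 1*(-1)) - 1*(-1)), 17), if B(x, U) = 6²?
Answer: 268176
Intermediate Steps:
B(x, U) = 36
y(R, K) = -16 + 2*K*R (y(R, K) = (2*R)*K - 16 = 2*K*R - 16 = -16 + 2*K*R)
222*y(B(6, (-5 - 1*(-1)) - 1*(-1)), 17) = 222*(-16 + 2*17*36) = 222*(-16 + 1224) = 222*1208 = 268176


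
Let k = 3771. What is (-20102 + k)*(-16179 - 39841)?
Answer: 914862620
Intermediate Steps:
(-20102 + k)*(-16179 - 39841) = (-20102 + 3771)*(-16179 - 39841) = -16331*(-56020) = 914862620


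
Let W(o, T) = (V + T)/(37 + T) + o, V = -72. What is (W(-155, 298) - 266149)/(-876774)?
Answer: 44605807/146859645 ≈ 0.30373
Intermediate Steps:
W(o, T) = o + (-72 + T)/(37 + T) (W(o, T) = (-72 + T)/(37 + T) + o = o + (-72 + T)/(37 + T))
(W(-155, 298) - 266149)/(-876774) = ((-72 + 298 + 37*(-155) + 298*(-155))/(37 + 298) - 266149)/(-876774) = ((-72 + 298 - 5735 - 46190)/335 - 266149)*(-1/876774) = ((1/335)*(-51699) - 266149)*(-1/876774) = (-51699/335 - 266149)*(-1/876774) = -89211614/335*(-1/876774) = 44605807/146859645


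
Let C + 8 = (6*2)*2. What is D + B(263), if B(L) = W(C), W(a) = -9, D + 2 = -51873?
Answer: -51884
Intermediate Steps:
D = -51875 (D = -2 - 51873 = -51875)
C = 16 (C = -8 + (6*2)*2 = -8 + 12*2 = -8 + 24 = 16)
B(L) = -9
D + B(263) = -51875 - 9 = -51884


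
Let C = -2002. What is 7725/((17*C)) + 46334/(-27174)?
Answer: -127632179/66059994 ≈ -1.9321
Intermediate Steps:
7725/((17*C)) + 46334/(-27174) = 7725/((17*(-2002))) + 46334/(-27174) = 7725/(-34034) + 46334*(-1/27174) = 7725*(-1/34034) - 23167/13587 = -7725/34034 - 23167/13587 = -127632179/66059994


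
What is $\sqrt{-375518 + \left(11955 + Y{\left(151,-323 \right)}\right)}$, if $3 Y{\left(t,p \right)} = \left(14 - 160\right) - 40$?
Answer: $5 i \sqrt{14545} \approx 603.01 i$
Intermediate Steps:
$Y{\left(t,p \right)} = -62$ ($Y{\left(t,p \right)} = \frac{\left(14 - 160\right) - 40}{3} = \frac{-146 - 40}{3} = \frac{1}{3} \left(-186\right) = -62$)
$\sqrt{-375518 + \left(11955 + Y{\left(151,-323 \right)}\right)} = \sqrt{-375518 + \left(11955 - 62\right)} = \sqrt{-375518 + 11893} = \sqrt{-363625} = 5 i \sqrt{14545}$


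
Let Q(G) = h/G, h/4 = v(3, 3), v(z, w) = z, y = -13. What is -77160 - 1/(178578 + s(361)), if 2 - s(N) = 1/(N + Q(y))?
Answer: -64500587738401/835932967 ≈ -77160.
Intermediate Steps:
h = 12 (h = 4*3 = 12)
Q(G) = 12/G
s(N) = 2 - 1/(-12/13 + N) (s(N) = 2 - 1/(N + 12/(-13)) = 2 - 1/(N + 12*(-1/13)) = 2 - 1/(N - 12/13) = 2 - 1/(-12/13 + N))
-77160 - 1/(178578 + s(361)) = -77160 - 1/(178578 + (-37 + 26*361)/(-12 + 13*361)) = -77160 - 1/(178578 + (-37 + 9386)/(-12 + 4693)) = -77160 - 1/(178578 + 9349/4681) = -77160 - 1/835932967/4681 = -77160 - 1*4681/835932967 = -77160 - 4681/835932967 = -64500587738401/835932967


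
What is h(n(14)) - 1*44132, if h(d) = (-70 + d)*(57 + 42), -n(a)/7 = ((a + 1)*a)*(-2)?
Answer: 239998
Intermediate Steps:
n(a) = 14*a*(1 + a) (n(a) = -7*(a + 1)*a*(-2) = -7*(1 + a)*a*(-2) = -7*a*(1 + a)*(-2) = -(-14)*a*(1 + a) = 14*a*(1 + a))
h(d) = -6930 + 99*d (h(d) = (-70 + d)*99 = -6930 + 99*d)
h(n(14)) - 1*44132 = (-6930 + 99*(14*14*(1 + 14))) - 1*44132 = (-6930 + 99*(14*14*15)) - 44132 = (-6930 + 99*2940) - 44132 = (-6930 + 291060) - 44132 = 284130 - 44132 = 239998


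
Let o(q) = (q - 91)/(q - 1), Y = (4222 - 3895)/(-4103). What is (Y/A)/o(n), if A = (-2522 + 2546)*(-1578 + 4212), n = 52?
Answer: 1853/1123959408 ≈ 1.6486e-6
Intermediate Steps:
A = 63216 (A = 24*2634 = 63216)
Y = -327/4103 (Y = 327*(-1/4103) = -327/4103 ≈ -0.079698)
o(q) = (-91 + q)/(-1 + q)
(Y/A)/o(n) = (-327/4103/63216)/(((-91 + 52)/(-1 + 52))) = (-327/4103*1/63216)/((-39/51)) = -109/(86458416*((1/51)*(-39))) = -109/(86458416*(-13/17)) = -109/86458416*(-17/13) = 1853/1123959408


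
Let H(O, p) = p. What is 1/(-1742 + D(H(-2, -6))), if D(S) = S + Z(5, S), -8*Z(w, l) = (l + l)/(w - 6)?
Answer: -2/3499 ≈ -0.00057159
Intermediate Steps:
Z(w, l) = -l/(4*(-6 + w)) (Z(w, l) = -(l + l)/(8*(w - 6)) = -2*l/(8*(-6 + w)) = -l/(4*(-6 + w)))
D(S) = 5*S/4 (D(S) = S - S/(-24 + 4*5) = S - S/(-24 + 20) = S - 1*S/(-4) = S - 1*S*(-¼) = S + S/4 = 5*S/4)
1/(-1742 + D(H(-2, -6))) = 1/(-1742 + (5/4)*(-6)) = 1/(-1742 - 15/2) = 1/(-3499/2) = -2/3499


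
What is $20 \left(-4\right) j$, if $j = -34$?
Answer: $2720$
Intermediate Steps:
$20 \left(-4\right) j = 20 \left(-4\right) \left(-34\right) = \left(-80\right) \left(-34\right) = 2720$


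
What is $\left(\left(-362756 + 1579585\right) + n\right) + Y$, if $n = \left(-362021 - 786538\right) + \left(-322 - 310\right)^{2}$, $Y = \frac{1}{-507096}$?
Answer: $\frac{237165756623}{507096} \approx 4.6769 \cdot 10^{5}$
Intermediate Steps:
$Y = - \frac{1}{507096} \approx -1.972 \cdot 10^{-6}$
$n = -749135$ ($n = -1148559 + \left(-632\right)^{2} = -1148559 + 399424 = -749135$)
$\left(\left(-362756 + 1579585\right) + n\right) + Y = \left(\left(-362756 + 1579585\right) - 749135\right) - \frac{1}{507096} = \left(1216829 - 749135\right) - \frac{1}{507096} = 467694 - \frac{1}{507096} = \frac{237165756623}{507096}$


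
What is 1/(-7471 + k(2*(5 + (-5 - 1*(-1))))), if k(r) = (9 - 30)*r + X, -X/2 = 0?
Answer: -1/7513 ≈ -0.00013310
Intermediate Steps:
X = 0 (X = -2*0 = 0)
k(r) = -21*r (k(r) = (9 - 30)*r + 0 = -21*r + 0 = -21*r)
1/(-7471 + k(2*(5 + (-5 - 1*(-1))))) = 1/(-7471 - 42*(5 + (-5 - 1*(-1)))) = 1/(-7471 - 42*(5 + (-5 + 1))) = 1/(-7471 - 42*(5 - 4)) = 1/(-7471 - 42) = 1/(-7513) = -1/7513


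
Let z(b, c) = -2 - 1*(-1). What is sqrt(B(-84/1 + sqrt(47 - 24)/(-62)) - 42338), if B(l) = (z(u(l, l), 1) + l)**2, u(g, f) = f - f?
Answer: sqrt(-162747272 + (5270 + sqrt(23))**2)/62 ≈ 187.35*I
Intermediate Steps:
u(g, f) = 0
z(b, c) = -1 (z(b, c) = -2 + 1 = -1)
B(l) = (-1 + l)**2
sqrt(B(-84/1 + sqrt(47 - 24)/(-62)) - 42338) = sqrt((-1 + (-84/1 + sqrt(47 - 24)/(-62)))**2 - 42338) = sqrt((-1 + (-84*1 + sqrt(23)*(-1/62)))**2 - 42338) = sqrt((-1 + (-84 - sqrt(23)/62))**2 - 42338) = sqrt((-85 - sqrt(23)/62)**2 - 42338) = sqrt(-42338 + (-85 - sqrt(23)/62)**2)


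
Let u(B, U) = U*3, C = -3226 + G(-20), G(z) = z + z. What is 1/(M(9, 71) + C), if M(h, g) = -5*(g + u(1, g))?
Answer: -1/4686 ≈ -0.00021340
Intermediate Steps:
G(z) = 2*z
C = -3266 (C = -3226 + 2*(-20) = -3226 - 40 = -3266)
u(B, U) = 3*U
M(h, g) = -20*g (M(h, g) = -5*(g + 3*g) = -20*g)
1/(M(9, 71) + C) = 1/(-20*71 - 3266) = 1/(-1420 - 3266) = 1/(-4686) = -1/4686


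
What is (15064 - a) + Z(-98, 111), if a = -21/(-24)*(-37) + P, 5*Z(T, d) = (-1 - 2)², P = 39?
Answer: 602367/40 ≈ 15059.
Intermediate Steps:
Z(T, d) = 9/5 (Z(T, d) = (-1 - 2)²/5 = (⅕)*(-3)² = (⅕)*9 = 9/5)
a = 53/8 (a = -21/(-24)*(-37) + 39 = -21*(-1/24)*(-37) + 39 = (7/8)*(-37) + 39 = -259/8 + 39 = 53/8 ≈ 6.6250)
(15064 - a) + Z(-98, 111) = (15064 - 1*53/8) + 9/5 = (15064 - 53/8) + 9/5 = 120459/8 + 9/5 = 602367/40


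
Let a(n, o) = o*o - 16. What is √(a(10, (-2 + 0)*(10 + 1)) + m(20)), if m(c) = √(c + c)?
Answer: √(468 + 2*√10) ≈ 21.779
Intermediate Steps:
a(n, o) = -16 + o² (a(n, o) = o² - 16 = -16 + o²)
m(c) = √2*√c (m(c) = √(2*c) = √2*√c)
√(a(10, (-2 + 0)*(10 + 1)) + m(20)) = √((-16 + ((-2 + 0)*(10 + 1))²) + √2*√20) = √((-16 + (-2*11)²) + √2*(2*√5)) = √((-16 + (-22)²) + 2*√10) = √((-16 + 484) + 2*√10) = √(468 + 2*√10)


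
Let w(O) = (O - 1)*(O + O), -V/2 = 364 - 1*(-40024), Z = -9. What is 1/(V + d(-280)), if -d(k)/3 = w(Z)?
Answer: -1/81316 ≈ -1.2298e-5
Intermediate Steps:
V = -80776 (V = -2*(364 - 1*(-40024)) = -2*(364 + 40024) = -2*40388 = -80776)
w(O) = 2*O*(-1 + O) (w(O) = (-1 + O)*(2*O) = 2*O*(-1 + O))
d(k) = -540 (d(k) = -6*(-9)*(-1 - 9) = -6*(-9)*(-10) = -3*180 = -540)
1/(V + d(-280)) = 1/(-80776 - 540) = 1/(-81316) = -1/81316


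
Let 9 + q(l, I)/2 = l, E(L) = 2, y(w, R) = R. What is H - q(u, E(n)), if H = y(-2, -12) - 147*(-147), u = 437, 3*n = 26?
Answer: 20741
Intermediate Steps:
n = 26/3 (n = (1/3)*26 = 26/3 ≈ 8.6667)
q(l, I) = -18 + 2*l
H = 21597 (H = -12 - 147*(-147) = -12 + 21609 = 21597)
H - q(u, E(n)) = 21597 - (-18 + 2*437) = 21597 - (-18 + 874) = 21597 - 1*856 = 21597 - 856 = 20741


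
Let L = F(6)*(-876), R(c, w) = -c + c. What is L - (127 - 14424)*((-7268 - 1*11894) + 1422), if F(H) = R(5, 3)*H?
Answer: -253628780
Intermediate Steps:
R(c, w) = 0
F(H) = 0 (F(H) = 0*H = 0)
L = 0 (L = 0*(-876) = 0)
L - (127 - 14424)*((-7268 - 1*11894) + 1422) = 0 - (127 - 14424)*((-7268 - 1*11894) + 1422) = 0 - (-14297)*((-7268 - 11894) + 1422) = 0 - (-14297)*(-19162 + 1422) = 0 - (-14297)*(-17740) = 0 - 1*253628780 = 0 - 253628780 = -253628780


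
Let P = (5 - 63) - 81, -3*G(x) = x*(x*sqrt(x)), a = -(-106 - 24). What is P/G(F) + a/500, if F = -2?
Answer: 13/50 - 417*I*sqrt(2)/8 ≈ 0.26 - 73.716*I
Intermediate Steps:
a = 130 (a = -1*(-130) = 130)
G(x) = -x**(5/2)/3 (G(x) = -x*x*sqrt(x)/3 = -x*x**(3/2)/3 = -x**(5/2)/3)
P = -139 (P = -58 - 81 = -139)
P/G(F) + a/500 = -139*3*I*sqrt(2)/8 + 130/500 = -139*3*I*sqrt(2)/8 + 130*(1/500) = -139*3*I*sqrt(2)/8 + 13/50 = -417*I*sqrt(2)/8 + 13/50 = 13/50 - 417*I*sqrt(2)/8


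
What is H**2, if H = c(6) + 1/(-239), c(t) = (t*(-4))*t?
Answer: 1184529889/57121 ≈ 20737.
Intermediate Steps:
c(t) = -4*t**2 (c(t) = (-4*t)*t = -4*t**2)
H = -34417/239 (H = -4*6**2 + 1/(-239) = -4*36 - 1/239 = -144 - 1/239 = -34417/239 ≈ -144.00)
H**2 = (-34417/239)**2 = 1184529889/57121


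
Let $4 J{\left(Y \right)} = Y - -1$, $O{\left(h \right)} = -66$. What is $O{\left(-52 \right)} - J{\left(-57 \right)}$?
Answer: $-52$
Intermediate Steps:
$J{\left(Y \right)} = \frac{1}{4} + \frac{Y}{4}$ ($J{\left(Y \right)} = \frac{Y - -1}{4} = \frac{Y + 1}{4} = \frac{1 + Y}{4} = \frac{1}{4} + \frac{Y}{4}$)
$O{\left(-52 \right)} - J{\left(-57 \right)} = -66 - \left(\frac{1}{4} + \frac{1}{4} \left(-57\right)\right) = -66 - \left(\frac{1}{4} - \frac{57}{4}\right) = -66 - -14 = -66 + 14 = -52$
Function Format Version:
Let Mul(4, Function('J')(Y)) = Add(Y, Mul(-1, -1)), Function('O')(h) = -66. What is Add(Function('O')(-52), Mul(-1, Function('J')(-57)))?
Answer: -52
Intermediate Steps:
Function('J')(Y) = Add(Rational(1, 4), Mul(Rational(1, 4), Y)) (Function('J')(Y) = Mul(Rational(1, 4), Add(Y, Mul(-1, -1))) = Mul(Rational(1, 4), Add(Y, 1)) = Mul(Rational(1, 4), Add(1, Y)) = Add(Rational(1, 4), Mul(Rational(1, 4), Y)))
Add(Function('O')(-52), Mul(-1, Function('J')(-57))) = Add(-66, Mul(-1, Add(Rational(1, 4), Mul(Rational(1, 4), -57)))) = Add(-66, Mul(-1, Add(Rational(1, 4), Rational(-57, 4)))) = Add(-66, Mul(-1, -14)) = Add(-66, 14) = -52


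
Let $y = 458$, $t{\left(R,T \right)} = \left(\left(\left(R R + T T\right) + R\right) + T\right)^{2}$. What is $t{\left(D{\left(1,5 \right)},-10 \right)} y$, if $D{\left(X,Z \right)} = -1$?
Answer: $3709800$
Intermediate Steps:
$t{\left(R,T \right)} = \left(R + T + R^{2} + T^{2}\right)^{2}$ ($t{\left(R,T \right)} = \left(\left(\left(R^{2} + T^{2}\right) + R\right) + T\right)^{2} = \left(\left(R + R^{2} + T^{2}\right) + T\right)^{2} = \left(R + T + R^{2} + T^{2}\right)^{2}$)
$t{\left(D{\left(1,5 \right)},-10 \right)} y = \left(-1 - 10 + \left(-1\right)^{2} + \left(-10\right)^{2}\right)^{2} \cdot 458 = \left(-1 - 10 + 1 + 100\right)^{2} \cdot 458 = 90^{2} \cdot 458 = 8100 \cdot 458 = 3709800$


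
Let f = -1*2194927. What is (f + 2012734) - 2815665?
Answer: -2997858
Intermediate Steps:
f = -2194927
(f + 2012734) - 2815665 = (-2194927 + 2012734) - 2815665 = -182193 - 2815665 = -2997858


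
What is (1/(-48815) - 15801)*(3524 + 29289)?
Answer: -25309514000408/48815 ≈ -5.1848e+8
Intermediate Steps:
(1/(-48815) - 15801)*(3524 + 29289) = (-1/48815 - 15801)*32813 = -771325816/48815*32813 = -25309514000408/48815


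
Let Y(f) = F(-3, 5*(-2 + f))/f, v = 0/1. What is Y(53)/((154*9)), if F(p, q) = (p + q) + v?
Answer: 2/583 ≈ 0.0034305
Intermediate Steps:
v = 0 (v = 0*1 = 0)
F(p, q) = p + q (F(p, q) = (p + q) + 0 = p + q)
Y(f) = (-13 + 5*f)/f (Y(f) = (-3 + 5*(-2 + f))/f = (-3 + (-10 + 5*f))/f = (-13 + 5*f)/f)
Y(53)/((154*9)) = (5 - 13/53)/((154*9)) = (5 - 13*1/53)/1386 = (5 - 13/53)*(1/1386) = (252/53)*(1/1386) = 2/583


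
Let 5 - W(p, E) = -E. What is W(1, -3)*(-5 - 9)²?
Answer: 392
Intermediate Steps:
W(p, E) = 5 + E (W(p, E) = 5 - (-1)*E = 5 + E)
W(1, -3)*(-5 - 9)² = (5 - 3)*(-5 - 9)² = 2*(-14)² = 2*196 = 392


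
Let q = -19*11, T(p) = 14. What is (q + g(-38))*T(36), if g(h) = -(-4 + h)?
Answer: -2338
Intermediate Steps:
g(h) = 4 - h
q = -209
(q + g(-38))*T(36) = (-209 + (4 - 1*(-38)))*14 = (-209 + (4 + 38))*14 = (-209 + 42)*14 = -167*14 = -2338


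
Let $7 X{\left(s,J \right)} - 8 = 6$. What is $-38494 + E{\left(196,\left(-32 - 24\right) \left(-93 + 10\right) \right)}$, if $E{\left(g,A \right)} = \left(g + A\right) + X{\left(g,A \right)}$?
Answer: $-33648$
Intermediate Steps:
$X{\left(s,J \right)} = 2$ ($X{\left(s,J \right)} = \frac{8}{7} + \frac{1}{7} \cdot 6 = \frac{8}{7} + \frac{6}{7} = 2$)
$E{\left(g,A \right)} = 2 + A + g$ ($E{\left(g,A \right)} = \left(g + A\right) + 2 = \left(A + g\right) + 2 = 2 + A + g$)
$-38494 + E{\left(196,\left(-32 - 24\right) \left(-93 + 10\right) \right)} = -38494 + \left(2 + \left(-32 - 24\right) \left(-93 + 10\right) + 196\right) = -38494 + \left(2 - -4648 + 196\right) = -38494 + \left(2 + 4648 + 196\right) = -38494 + 4846 = -33648$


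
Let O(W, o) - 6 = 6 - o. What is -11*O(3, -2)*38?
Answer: -5852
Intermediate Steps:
O(W, o) = 12 - o (O(W, o) = 6 + (6 - o) = 12 - o)
-11*O(3, -2)*38 = -11*(12 - 1*(-2))*38 = -11*(12 + 2)*38 = -11*14*38 = -154*38 = -5852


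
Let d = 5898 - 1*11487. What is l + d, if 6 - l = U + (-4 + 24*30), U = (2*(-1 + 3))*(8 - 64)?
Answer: -6075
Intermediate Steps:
U = -224 (U = (2*2)*(-56) = 4*(-56) = -224)
d = -5589 (d = 5898 - 11487 = -5589)
l = -486 (l = 6 - (-224 + (-4 + 24*30)) = 6 - (-224 + (-4 + 720)) = 6 - (-224 + 716) = 6 - 1*492 = 6 - 492 = -486)
l + d = -486 - 5589 = -6075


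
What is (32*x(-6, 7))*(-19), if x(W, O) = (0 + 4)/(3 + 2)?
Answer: -2432/5 ≈ -486.40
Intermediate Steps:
x(W, O) = ⅘ (x(W, O) = 4/5 = 4*(⅕) = ⅘)
(32*x(-6, 7))*(-19) = (32*(⅘))*(-19) = (128/5)*(-19) = -2432/5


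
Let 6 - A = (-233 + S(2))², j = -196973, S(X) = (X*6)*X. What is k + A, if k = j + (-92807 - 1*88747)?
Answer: -422202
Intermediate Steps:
S(X) = 6*X² (S(X) = (6*X)*X = 6*X²)
A = -43675 (A = 6 - (-233 + 6*2²)² = 6 - (-233 + 6*4)² = 6 - (-233 + 24)² = 6 - 1*(-209)² = 6 - 1*43681 = 6 - 43681 = -43675)
k = -378527 (k = -196973 + (-92807 - 1*88747) = -196973 + (-92807 - 88747) = -196973 - 181554 = -378527)
k + A = -378527 - 43675 = -422202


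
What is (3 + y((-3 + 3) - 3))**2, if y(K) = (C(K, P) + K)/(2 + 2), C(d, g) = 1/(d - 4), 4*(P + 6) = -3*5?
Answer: 961/196 ≈ 4.9031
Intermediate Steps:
P = -39/4 (P = -6 + (-3*5)/4 = -6 + (1/4)*(-15) = -6 - 15/4 = -39/4 ≈ -9.7500)
C(d, g) = 1/(-4 + d)
y(K) = K/4 + 1/(4*(-4 + K)) (y(K) = (1/(-4 + K) + K)/(2 + 2) = (K + 1/(-4 + K))/4 = (K + 1/(-4 + K))*(1/4) = K/4 + 1/(4*(-4 + K)))
(3 + y((-3 + 3) - 3))**2 = (3 + (1 + ((-3 + 3) - 3)*(-4 + ((-3 + 3) - 3)))/(4*(-4 + ((-3 + 3) - 3))))**2 = (3 + (1 + (0 - 3)*(-4 + (0 - 3)))/(4*(-4 + (0 - 3))))**2 = (3 + (1 - 3*(-4 - 3))/(4*(-4 - 3)))**2 = (3 + (1/4)*(1 - 3*(-7))/(-7))**2 = (3 + (1/4)*(-1/7)*(1 + 21))**2 = (3 + (1/4)*(-1/7)*22)**2 = (3 - 11/14)**2 = (31/14)**2 = 961/196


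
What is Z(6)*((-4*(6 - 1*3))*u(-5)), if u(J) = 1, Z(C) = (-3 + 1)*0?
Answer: 0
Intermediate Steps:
Z(C) = 0 (Z(C) = -2*0 = 0)
Z(6)*((-4*(6 - 1*3))*u(-5)) = 0*(-4*(6 - 1*3)*1) = 0*(-4*(6 - 3)*1) = 0*(-4*3*1) = 0*(-12*1) = 0*(-12) = 0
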